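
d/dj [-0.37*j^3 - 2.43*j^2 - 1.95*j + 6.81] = -1.11*j^2 - 4.86*j - 1.95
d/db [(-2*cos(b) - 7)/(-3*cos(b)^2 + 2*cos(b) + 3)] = 2*(3*cos(b)^2 + 21*cos(b) - 4)*sin(b)/(3*sin(b)^2 + 2*cos(b))^2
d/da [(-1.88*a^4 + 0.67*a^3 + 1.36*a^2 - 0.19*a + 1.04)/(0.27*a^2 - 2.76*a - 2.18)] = (-1.0152*a^5 + 15.7473*a^4 + 12.6952*a^3 - 8.0841*a^2 - 6.4912*a + 3.2846)/(0.0729*a^4 - 1.4904*a^3 + 6.4404*a^2 + 12.0336*a + 4.7524)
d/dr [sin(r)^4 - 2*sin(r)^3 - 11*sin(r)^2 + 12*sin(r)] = 2*(2*sin(r)^3 - 3*sin(r)^2 - 11*sin(r) + 6)*cos(r)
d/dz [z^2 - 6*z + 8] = 2*z - 6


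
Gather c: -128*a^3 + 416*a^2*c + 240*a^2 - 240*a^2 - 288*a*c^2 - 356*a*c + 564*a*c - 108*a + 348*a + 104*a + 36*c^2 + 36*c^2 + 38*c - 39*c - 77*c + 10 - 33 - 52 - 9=-128*a^3 + 344*a + c^2*(72 - 288*a) + c*(416*a^2 + 208*a - 78) - 84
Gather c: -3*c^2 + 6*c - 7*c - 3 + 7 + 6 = -3*c^2 - c + 10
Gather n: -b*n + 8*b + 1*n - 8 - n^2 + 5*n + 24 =8*b - n^2 + n*(6 - b) + 16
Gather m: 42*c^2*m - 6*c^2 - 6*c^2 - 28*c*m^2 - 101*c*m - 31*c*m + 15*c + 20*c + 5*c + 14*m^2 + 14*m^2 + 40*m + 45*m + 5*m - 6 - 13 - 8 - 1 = -12*c^2 + 40*c + m^2*(28 - 28*c) + m*(42*c^2 - 132*c + 90) - 28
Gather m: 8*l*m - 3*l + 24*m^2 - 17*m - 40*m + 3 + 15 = -3*l + 24*m^2 + m*(8*l - 57) + 18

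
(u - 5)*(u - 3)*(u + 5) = u^3 - 3*u^2 - 25*u + 75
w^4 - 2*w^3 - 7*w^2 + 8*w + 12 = (w - 3)*(w - 2)*(w + 1)*(w + 2)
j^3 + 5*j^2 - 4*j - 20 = (j - 2)*(j + 2)*(j + 5)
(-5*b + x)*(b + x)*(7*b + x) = -35*b^3 - 33*b^2*x + 3*b*x^2 + x^3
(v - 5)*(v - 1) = v^2 - 6*v + 5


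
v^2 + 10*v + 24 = (v + 4)*(v + 6)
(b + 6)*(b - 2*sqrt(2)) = b^2 - 2*sqrt(2)*b + 6*b - 12*sqrt(2)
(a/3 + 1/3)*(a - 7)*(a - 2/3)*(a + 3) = a^4/3 - 11*a^3/9 - 23*a^2/3 - 13*a/9 + 14/3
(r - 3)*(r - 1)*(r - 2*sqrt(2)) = r^3 - 4*r^2 - 2*sqrt(2)*r^2 + 3*r + 8*sqrt(2)*r - 6*sqrt(2)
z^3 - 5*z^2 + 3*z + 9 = (z - 3)^2*(z + 1)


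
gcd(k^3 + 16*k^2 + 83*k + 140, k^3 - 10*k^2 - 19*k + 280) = k + 5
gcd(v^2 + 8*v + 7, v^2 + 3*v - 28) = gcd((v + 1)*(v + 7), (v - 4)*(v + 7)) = v + 7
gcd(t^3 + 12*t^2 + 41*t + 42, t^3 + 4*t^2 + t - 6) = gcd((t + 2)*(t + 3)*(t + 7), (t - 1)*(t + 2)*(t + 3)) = t^2 + 5*t + 6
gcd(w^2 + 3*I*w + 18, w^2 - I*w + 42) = w + 6*I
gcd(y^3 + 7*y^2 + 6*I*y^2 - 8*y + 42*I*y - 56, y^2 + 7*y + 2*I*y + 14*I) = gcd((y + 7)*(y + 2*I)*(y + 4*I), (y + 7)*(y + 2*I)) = y^2 + y*(7 + 2*I) + 14*I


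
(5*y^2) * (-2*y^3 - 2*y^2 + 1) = -10*y^5 - 10*y^4 + 5*y^2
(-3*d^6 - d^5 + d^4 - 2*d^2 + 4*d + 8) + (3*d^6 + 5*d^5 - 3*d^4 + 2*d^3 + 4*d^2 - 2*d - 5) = 4*d^5 - 2*d^4 + 2*d^3 + 2*d^2 + 2*d + 3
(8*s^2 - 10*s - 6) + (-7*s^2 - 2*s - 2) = s^2 - 12*s - 8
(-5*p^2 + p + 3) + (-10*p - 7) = -5*p^2 - 9*p - 4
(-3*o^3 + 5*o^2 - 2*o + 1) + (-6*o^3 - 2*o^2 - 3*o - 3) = -9*o^3 + 3*o^2 - 5*o - 2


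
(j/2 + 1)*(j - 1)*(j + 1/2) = j^3/2 + 3*j^2/4 - 3*j/4 - 1/2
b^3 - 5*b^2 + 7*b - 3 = (b - 3)*(b - 1)^2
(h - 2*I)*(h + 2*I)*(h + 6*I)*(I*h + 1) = I*h^4 - 5*h^3 + 10*I*h^2 - 20*h + 24*I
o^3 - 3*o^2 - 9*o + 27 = (o - 3)^2*(o + 3)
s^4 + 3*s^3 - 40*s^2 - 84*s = s*(s - 6)*(s + 2)*(s + 7)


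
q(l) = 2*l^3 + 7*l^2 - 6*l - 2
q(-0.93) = 8.03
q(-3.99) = 6.34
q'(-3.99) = 33.66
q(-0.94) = 8.16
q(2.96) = 93.44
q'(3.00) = 90.00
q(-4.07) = 3.54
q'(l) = 6*l^2 + 14*l - 6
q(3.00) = 97.00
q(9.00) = 1969.00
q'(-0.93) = -13.83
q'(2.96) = 88.01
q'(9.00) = 606.00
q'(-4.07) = 36.41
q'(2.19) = 53.44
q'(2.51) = 66.94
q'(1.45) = 26.92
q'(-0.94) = -13.86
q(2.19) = 39.44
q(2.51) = 58.67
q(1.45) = 10.11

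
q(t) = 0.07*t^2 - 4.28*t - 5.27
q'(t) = 0.14*t - 4.28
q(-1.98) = 3.48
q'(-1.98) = -4.56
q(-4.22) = 14.04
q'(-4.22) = -4.87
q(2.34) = -14.90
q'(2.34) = -3.95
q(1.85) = -12.95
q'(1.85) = -4.02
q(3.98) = -21.20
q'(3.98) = -3.72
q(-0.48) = -3.20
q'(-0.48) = -4.35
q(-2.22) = 4.58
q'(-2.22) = -4.59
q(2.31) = -14.78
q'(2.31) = -3.96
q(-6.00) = 22.93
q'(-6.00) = -5.12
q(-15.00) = 74.68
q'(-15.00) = -6.38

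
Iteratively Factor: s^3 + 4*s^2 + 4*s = (s + 2)*(s^2 + 2*s) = (s + 2)^2*(s)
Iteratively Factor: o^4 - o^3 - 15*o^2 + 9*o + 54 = (o + 3)*(o^3 - 4*o^2 - 3*o + 18) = (o - 3)*(o + 3)*(o^2 - o - 6) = (o - 3)*(o + 2)*(o + 3)*(o - 3)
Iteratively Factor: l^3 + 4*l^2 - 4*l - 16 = (l - 2)*(l^2 + 6*l + 8) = (l - 2)*(l + 2)*(l + 4)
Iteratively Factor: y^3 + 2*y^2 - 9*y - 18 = (y - 3)*(y^2 + 5*y + 6) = (y - 3)*(y + 3)*(y + 2)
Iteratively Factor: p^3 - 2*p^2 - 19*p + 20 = (p + 4)*(p^2 - 6*p + 5) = (p - 1)*(p + 4)*(p - 5)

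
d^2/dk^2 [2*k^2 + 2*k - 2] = 4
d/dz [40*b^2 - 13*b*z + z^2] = -13*b + 2*z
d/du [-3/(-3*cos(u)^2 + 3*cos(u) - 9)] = (2*cos(u) - 1)*sin(u)/(sin(u)^2 + cos(u) - 4)^2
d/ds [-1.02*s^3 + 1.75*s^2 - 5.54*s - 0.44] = -3.06*s^2 + 3.5*s - 5.54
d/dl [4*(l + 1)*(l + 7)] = 8*l + 32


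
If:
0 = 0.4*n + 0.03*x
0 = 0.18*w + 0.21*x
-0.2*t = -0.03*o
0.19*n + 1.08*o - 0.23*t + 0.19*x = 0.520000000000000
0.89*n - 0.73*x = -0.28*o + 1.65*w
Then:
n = 0.01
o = 0.52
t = 0.08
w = 0.15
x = -0.13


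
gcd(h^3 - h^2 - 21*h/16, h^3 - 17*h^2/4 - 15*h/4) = h^2 + 3*h/4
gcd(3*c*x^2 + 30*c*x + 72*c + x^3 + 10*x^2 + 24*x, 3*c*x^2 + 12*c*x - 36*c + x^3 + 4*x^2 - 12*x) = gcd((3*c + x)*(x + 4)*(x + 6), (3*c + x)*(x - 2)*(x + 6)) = 3*c*x + 18*c + x^2 + 6*x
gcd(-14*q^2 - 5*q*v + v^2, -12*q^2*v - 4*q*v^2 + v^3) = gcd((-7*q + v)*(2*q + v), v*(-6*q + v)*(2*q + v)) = 2*q + v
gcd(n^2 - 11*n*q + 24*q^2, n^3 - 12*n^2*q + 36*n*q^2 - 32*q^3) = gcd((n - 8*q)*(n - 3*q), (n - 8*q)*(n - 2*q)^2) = -n + 8*q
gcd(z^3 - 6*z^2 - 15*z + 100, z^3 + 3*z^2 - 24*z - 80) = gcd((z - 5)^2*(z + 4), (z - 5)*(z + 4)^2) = z^2 - z - 20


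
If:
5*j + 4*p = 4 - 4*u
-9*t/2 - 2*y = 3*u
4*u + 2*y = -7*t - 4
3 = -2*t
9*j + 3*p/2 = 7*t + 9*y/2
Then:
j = 12/19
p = 35/76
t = -3/2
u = -1/4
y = 15/4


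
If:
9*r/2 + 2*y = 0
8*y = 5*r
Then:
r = 0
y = 0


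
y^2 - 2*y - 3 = (y - 3)*(y + 1)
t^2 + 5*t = t*(t + 5)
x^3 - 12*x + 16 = (x - 2)^2*(x + 4)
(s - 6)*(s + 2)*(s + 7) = s^3 + 3*s^2 - 40*s - 84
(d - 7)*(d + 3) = d^2 - 4*d - 21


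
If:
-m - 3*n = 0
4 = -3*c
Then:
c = -4/3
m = -3*n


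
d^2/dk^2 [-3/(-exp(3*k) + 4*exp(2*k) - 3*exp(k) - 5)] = 3*((-9*exp(2*k) + 16*exp(k) - 3)*(exp(3*k) - 4*exp(2*k) + 3*exp(k) + 5) + 2*(3*exp(2*k) - 8*exp(k) + 3)^2*exp(k))*exp(k)/(exp(3*k) - 4*exp(2*k) + 3*exp(k) + 5)^3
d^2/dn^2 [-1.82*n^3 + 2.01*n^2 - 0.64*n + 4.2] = 4.02 - 10.92*n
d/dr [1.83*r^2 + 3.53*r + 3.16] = 3.66*r + 3.53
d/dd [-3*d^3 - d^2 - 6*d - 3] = -9*d^2 - 2*d - 6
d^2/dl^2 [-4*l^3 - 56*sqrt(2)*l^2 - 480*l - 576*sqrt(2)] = -24*l - 112*sqrt(2)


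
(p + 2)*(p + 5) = p^2 + 7*p + 10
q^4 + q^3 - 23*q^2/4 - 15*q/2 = q*(q - 5/2)*(q + 3/2)*(q + 2)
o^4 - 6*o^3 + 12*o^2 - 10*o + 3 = (o - 3)*(o - 1)^3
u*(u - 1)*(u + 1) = u^3 - u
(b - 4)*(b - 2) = b^2 - 6*b + 8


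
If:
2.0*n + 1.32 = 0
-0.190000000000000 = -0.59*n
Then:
No Solution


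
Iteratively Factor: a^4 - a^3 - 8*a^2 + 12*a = (a + 3)*(a^3 - 4*a^2 + 4*a) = (a - 2)*(a + 3)*(a^2 - 2*a) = (a - 2)^2*(a + 3)*(a)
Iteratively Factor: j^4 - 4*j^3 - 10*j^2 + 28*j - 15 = (j - 5)*(j^3 + j^2 - 5*j + 3) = (j - 5)*(j - 1)*(j^2 + 2*j - 3) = (j - 5)*(j - 1)^2*(j + 3)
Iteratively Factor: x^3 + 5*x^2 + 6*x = (x + 3)*(x^2 + 2*x) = x*(x + 3)*(x + 2)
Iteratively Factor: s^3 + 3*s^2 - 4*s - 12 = (s + 2)*(s^2 + s - 6) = (s - 2)*(s + 2)*(s + 3)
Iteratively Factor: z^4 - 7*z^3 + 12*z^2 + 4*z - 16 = (z - 4)*(z^3 - 3*z^2 + 4) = (z - 4)*(z - 2)*(z^2 - z - 2) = (z - 4)*(z - 2)^2*(z + 1)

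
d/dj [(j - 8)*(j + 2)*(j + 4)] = 3*j^2 - 4*j - 40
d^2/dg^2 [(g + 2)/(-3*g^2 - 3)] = 2*(-4*g^2*(g + 2) + (3*g + 2)*(g^2 + 1))/(3*(g^2 + 1)^3)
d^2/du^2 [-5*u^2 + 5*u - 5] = -10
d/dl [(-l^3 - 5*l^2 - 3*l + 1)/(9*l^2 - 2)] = (-9*l^4 + 33*l^2 + 2*l + 6)/(81*l^4 - 36*l^2 + 4)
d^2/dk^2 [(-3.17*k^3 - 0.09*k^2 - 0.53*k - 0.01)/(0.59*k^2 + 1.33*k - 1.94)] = (1.77635683940025e-15*k^5 + 7.105427357601e-15*k^4 - 18.69933*k^3 + 48.436434*k^2 - 75.270582*k - 3.47073)/(0.205379*k^6 + 1.388919*k^5 + 1.105011*k^4 - 6.781271*k^3 - 3.633426*k^2 + 15.016764*k - 7.301384)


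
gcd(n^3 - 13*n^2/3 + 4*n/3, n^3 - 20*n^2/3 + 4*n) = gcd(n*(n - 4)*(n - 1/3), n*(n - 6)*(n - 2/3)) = n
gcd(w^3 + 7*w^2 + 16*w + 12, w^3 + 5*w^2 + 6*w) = w^2 + 5*w + 6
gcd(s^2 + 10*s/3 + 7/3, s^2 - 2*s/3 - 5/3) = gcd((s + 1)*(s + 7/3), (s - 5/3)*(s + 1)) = s + 1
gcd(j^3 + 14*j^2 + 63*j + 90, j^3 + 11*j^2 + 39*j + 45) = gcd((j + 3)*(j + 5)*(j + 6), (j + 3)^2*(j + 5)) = j^2 + 8*j + 15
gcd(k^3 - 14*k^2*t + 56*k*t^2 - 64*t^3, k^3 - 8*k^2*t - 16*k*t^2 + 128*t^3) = k^2 - 12*k*t + 32*t^2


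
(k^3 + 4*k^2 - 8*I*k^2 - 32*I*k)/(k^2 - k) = (k^2 + k*(4 - 8*I) - 32*I)/(k - 1)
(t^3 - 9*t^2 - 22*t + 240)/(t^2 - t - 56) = (t^2 - t - 30)/(t + 7)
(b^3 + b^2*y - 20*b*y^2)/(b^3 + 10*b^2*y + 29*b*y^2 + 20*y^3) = b*(b - 4*y)/(b^2 + 5*b*y + 4*y^2)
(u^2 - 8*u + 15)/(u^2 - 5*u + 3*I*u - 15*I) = (u - 3)/(u + 3*I)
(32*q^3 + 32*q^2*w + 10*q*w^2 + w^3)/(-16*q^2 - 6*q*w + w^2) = (-16*q^2 - 8*q*w - w^2)/(8*q - w)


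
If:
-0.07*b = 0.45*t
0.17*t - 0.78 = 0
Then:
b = -29.50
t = 4.59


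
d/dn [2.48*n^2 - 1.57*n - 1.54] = 4.96*n - 1.57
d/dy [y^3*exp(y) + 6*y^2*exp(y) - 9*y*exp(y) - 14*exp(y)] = (y^3 + 9*y^2 + 3*y - 23)*exp(y)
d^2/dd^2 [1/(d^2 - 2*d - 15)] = 2*(d^2 - 2*d - 4*(d - 1)^2 - 15)/(-d^2 + 2*d + 15)^3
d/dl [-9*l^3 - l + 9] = -27*l^2 - 1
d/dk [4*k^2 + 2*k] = 8*k + 2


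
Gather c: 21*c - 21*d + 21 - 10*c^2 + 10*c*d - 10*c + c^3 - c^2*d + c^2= c^3 + c^2*(-d - 9) + c*(10*d + 11) - 21*d + 21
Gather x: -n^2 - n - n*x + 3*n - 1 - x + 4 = -n^2 + 2*n + x*(-n - 1) + 3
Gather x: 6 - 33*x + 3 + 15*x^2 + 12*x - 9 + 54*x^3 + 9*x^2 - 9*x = 54*x^3 + 24*x^2 - 30*x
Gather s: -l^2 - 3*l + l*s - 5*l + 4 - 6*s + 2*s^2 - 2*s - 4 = -l^2 - 8*l + 2*s^2 + s*(l - 8)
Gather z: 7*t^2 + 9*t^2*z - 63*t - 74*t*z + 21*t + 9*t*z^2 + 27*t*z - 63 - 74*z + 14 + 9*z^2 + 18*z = 7*t^2 - 42*t + z^2*(9*t + 9) + z*(9*t^2 - 47*t - 56) - 49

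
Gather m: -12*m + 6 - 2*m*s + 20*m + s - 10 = m*(8 - 2*s) + s - 4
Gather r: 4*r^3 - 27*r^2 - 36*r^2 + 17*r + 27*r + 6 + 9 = 4*r^3 - 63*r^2 + 44*r + 15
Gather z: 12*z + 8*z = 20*z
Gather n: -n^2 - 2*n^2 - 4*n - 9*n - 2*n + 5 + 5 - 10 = -3*n^2 - 15*n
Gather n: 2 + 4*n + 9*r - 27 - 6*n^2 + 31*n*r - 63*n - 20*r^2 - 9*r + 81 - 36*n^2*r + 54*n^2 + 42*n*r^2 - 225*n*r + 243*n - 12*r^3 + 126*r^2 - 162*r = n^2*(48 - 36*r) + n*(42*r^2 - 194*r + 184) - 12*r^3 + 106*r^2 - 162*r + 56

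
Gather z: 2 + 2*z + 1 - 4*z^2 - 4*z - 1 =-4*z^2 - 2*z + 2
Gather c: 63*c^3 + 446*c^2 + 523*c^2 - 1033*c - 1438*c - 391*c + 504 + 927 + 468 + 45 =63*c^3 + 969*c^2 - 2862*c + 1944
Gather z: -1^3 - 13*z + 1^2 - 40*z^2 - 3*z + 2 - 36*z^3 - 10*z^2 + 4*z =-36*z^3 - 50*z^2 - 12*z + 2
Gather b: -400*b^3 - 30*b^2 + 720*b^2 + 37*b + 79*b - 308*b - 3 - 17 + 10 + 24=-400*b^3 + 690*b^2 - 192*b + 14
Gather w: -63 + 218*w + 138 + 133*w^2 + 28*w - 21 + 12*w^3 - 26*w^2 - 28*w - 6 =12*w^3 + 107*w^2 + 218*w + 48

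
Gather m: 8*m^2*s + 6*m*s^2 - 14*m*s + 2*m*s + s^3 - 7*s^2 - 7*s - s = 8*m^2*s + m*(6*s^2 - 12*s) + s^3 - 7*s^2 - 8*s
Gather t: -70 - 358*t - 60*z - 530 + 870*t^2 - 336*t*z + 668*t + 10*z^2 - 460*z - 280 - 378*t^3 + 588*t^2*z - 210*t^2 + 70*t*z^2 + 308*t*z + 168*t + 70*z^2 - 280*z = -378*t^3 + t^2*(588*z + 660) + t*(70*z^2 - 28*z + 478) + 80*z^2 - 800*z - 880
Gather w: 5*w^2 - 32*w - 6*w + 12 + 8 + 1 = 5*w^2 - 38*w + 21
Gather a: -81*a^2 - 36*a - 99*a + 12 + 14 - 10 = -81*a^2 - 135*a + 16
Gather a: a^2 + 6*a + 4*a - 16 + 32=a^2 + 10*a + 16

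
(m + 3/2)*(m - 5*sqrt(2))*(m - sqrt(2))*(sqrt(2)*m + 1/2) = sqrt(2)*m^4 - 23*m^3/2 + 3*sqrt(2)*m^3/2 - 69*m^2/4 + 7*sqrt(2)*m^2 + 5*m + 21*sqrt(2)*m/2 + 15/2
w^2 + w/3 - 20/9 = (w - 4/3)*(w + 5/3)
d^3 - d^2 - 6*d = d*(d - 3)*(d + 2)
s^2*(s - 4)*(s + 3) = s^4 - s^3 - 12*s^2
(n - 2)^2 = n^2 - 4*n + 4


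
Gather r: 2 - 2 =0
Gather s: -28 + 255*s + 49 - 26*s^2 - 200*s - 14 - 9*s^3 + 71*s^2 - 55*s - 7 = -9*s^3 + 45*s^2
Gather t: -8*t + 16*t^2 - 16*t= 16*t^2 - 24*t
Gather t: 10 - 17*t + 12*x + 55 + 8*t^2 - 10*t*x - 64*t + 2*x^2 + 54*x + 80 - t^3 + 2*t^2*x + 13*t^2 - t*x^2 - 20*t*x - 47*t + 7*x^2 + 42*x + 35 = -t^3 + t^2*(2*x + 21) + t*(-x^2 - 30*x - 128) + 9*x^2 + 108*x + 180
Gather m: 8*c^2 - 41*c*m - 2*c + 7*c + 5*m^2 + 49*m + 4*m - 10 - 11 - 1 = 8*c^2 + 5*c + 5*m^2 + m*(53 - 41*c) - 22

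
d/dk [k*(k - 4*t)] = 2*k - 4*t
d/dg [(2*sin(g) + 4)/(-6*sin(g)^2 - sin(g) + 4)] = 12*(sin(g)^2 + 4*sin(g) + 1)*cos(g)/(6*sin(g)^2 + sin(g) - 4)^2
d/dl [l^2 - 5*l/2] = 2*l - 5/2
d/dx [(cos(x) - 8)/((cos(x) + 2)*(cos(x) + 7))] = (cos(x)^2 - 16*cos(x) - 86)*sin(x)/((cos(x) + 2)^2*(cos(x) + 7)^2)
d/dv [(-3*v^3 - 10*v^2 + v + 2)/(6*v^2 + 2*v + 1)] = (-18*v^4 - 12*v^3 - 35*v^2 - 44*v - 3)/(36*v^4 + 24*v^3 + 16*v^2 + 4*v + 1)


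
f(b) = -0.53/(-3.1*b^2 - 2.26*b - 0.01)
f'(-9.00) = 0.00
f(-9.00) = 0.00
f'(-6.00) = 0.00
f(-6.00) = 0.01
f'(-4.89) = 0.00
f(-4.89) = 0.01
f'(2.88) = -0.01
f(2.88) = 0.02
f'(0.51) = -0.74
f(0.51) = 0.27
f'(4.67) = -0.00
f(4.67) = 0.01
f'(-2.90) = 0.02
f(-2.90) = 0.03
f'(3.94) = -0.00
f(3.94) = 0.01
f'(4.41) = -0.00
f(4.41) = 0.01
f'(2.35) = -0.02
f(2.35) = 0.02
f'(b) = -0.53*(6.2*b + 2.26)/(-3.1*b^2 - 2.26*b - 0.01)^2 = (-3.286*b - 1.1978)/(3.1*b^2 + 2.26*b + 0.01)^2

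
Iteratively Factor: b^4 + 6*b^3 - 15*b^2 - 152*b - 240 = (b - 5)*(b^3 + 11*b^2 + 40*b + 48) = (b - 5)*(b + 4)*(b^2 + 7*b + 12) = (b - 5)*(b + 4)^2*(b + 3)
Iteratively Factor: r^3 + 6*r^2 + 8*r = (r + 4)*(r^2 + 2*r) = r*(r + 4)*(r + 2)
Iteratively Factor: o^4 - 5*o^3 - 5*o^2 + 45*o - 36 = (o + 3)*(o^3 - 8*o^2 + 19*o - 12) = (o - 3)*(o + 3)*(o^2 - 5*o + 4) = (o - 3)*(o - 1)*(o + 3)*(o - 4)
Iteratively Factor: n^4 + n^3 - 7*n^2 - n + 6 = (n - 2)*(n^3 + 3*n^2 - n - 3) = (n - 2)*(n + 3)*(n^2 - 1) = (n - 2)*(n - 1)*(n + 3)*(n + 1)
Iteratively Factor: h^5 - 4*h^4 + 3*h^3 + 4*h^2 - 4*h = (h)*(h^4 - 4*h^3 + 3*h^2 + 4*h - 4) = h*(h - 2)*(h^3 - 2*h^2 - h + 2) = h*(h - 2)*(h - 1)*(h^2 - h - 2) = h*(h - 2)^2*(h - 1)*(h + 1)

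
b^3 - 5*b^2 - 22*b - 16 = (b - 8)*(b + 1)*(b + 2)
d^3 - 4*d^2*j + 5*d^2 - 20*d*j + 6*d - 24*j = (d + 2)*(d + 3)*(d - 4*j)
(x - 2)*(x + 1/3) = x^2 - 5*x/3 - 2/3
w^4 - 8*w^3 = w^3*(w - 8)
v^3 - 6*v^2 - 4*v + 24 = (v - 6)*(v - 2)*(v + 2)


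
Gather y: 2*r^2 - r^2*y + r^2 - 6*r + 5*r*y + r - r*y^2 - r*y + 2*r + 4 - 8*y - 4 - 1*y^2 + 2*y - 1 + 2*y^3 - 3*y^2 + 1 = 3*r^2 - 3*r + 2*y^3 + y^2*(-r - 4) + y*(-r^2 + 4*r - 6)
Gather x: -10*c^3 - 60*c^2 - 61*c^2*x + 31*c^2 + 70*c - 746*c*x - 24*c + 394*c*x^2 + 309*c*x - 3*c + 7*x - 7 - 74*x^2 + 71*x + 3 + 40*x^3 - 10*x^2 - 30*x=-10*c^3 - 29*c^2 + 43*c + 40*x^3 + x^2*(394*c - 84) + x*(-61*c^2 - 437*c + 48) - 4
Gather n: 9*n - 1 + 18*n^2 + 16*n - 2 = 18*n^2 + 25*n - 3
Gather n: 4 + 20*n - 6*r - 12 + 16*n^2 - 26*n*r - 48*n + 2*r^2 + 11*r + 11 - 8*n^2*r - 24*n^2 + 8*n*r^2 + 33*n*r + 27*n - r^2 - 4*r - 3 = n^2*(-8*r - 8) + n*(8*r^2 + 7*r - 1) + r^2 + r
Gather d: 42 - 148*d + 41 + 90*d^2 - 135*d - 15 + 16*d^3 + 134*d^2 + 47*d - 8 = 16*d^3 + 224*d^2 - 236*d + 60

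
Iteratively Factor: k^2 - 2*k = (k)*(k - 2)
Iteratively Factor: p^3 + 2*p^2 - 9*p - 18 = (p - 3)*(p^2 + 5*p + 6) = (p - 3)*(p + 3)*(p + 2)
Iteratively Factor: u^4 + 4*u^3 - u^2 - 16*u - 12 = (u - 2)*(u^3 + 6*u^2 + 11*u + 6) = (u - 2)*(u + 2)*(u^2 + 4*u + 3) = (u - 2)*(u + 1)*(u + 2)*(u + 3)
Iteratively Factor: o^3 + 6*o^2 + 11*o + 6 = (o + 3)*(o^2 + 3*o + 2) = (o + 2)*(o + 3)*(o + 1)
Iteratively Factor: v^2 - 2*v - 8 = (v - 4)*(v + 2)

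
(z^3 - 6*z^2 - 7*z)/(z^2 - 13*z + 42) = z*(z + 1)/(z - 6)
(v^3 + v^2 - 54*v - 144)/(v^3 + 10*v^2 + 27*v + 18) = (v - 8)/(v + 1)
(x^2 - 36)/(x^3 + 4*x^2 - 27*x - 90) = (x - 6)/(x^2 - 2*x - 15)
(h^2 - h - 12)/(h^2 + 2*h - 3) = (h - 4)/(h - 1)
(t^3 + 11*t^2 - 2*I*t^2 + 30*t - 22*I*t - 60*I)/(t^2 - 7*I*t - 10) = (t^2 + 11*t + 30)/(t - 5*I)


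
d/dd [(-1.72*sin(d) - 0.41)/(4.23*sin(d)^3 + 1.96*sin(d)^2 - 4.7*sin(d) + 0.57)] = (14.5512*sin(d)^3 + 8.5741*sin(d)^2 + 1.6072*sin(d) - 2.9074)*cos(d)/(17.8929*sin(d)^6 + 16.5816*sin(d)^5 - 35.9204*sin(d)^4 - 13.6018*sin(d)^3 + 24.3244*sin(d)^2 - 5.358*sin(d) + 0.3249)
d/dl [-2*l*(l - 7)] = 14 - 4*l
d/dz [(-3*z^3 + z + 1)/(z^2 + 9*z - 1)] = ((1 - 9*z^2)*(z^2 + 9*z - 1) - (2*z + 9)*(-3*z^3 + z + 1))/(z^2 + 9*z - 1)^2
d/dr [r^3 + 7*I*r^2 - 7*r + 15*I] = 3*r^2 + 14*I*r - 7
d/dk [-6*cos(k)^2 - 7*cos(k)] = (12*cos(k) + 7)*sin(k)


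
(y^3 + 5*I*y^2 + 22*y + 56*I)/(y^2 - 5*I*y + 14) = (y^2 + 3*I*y + 28)/(y - 7*I)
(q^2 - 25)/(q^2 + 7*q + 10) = (q - 5)/(q + 2)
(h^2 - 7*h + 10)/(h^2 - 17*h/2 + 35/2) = 2*(h - 2)/(2*h - 7)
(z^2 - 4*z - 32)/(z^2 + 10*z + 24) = (z - 8)/(z + 6)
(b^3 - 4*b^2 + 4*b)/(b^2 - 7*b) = (b^2 - 4*b + 4)/(b - 7)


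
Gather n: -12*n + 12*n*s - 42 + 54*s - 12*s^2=n*(12*s - 12) - 12*s^2 + 54*s - 42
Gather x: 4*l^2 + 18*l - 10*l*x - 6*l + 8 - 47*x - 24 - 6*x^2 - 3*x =4*l^2 + 12*l - 6*x^2 + x*(-10*l - 50) - 16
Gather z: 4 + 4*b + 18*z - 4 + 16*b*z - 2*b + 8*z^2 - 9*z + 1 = 2*b + 8*z^2 + z*(16*b + 9) + 1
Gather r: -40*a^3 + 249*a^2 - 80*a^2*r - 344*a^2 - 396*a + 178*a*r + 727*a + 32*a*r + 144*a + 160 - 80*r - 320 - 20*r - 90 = -40*a^3 - 95*a^2 + 475*a + r*(-80*a^2 + 210*a - 100) - 250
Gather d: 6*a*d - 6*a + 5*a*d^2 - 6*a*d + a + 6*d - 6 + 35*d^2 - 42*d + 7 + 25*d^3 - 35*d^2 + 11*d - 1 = 5*a*d^2 - 5*a + 25*d^3 - 25*d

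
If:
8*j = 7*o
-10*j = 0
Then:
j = 0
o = 0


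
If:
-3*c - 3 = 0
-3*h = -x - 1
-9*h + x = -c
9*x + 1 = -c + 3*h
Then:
No Solution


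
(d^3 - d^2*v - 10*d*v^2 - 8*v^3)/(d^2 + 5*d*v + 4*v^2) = (d^2 - 2*d*v - 8*v^2)/(d + 4*v)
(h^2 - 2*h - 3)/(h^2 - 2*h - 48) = (-h^2 + 2*h + 3)/(-h^2 + 2*h + 48)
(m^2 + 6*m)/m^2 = (m + 6)/m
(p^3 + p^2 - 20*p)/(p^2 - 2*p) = (p^2 + p - 20)/(p - 2)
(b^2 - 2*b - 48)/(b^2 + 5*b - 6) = (b - 8)/(b - 1)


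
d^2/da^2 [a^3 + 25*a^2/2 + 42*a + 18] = 6*a + 25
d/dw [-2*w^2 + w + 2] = 1 - 4*w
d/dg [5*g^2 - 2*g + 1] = 10*g - 2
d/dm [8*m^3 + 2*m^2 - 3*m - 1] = 24*m^2 + 4*m - 3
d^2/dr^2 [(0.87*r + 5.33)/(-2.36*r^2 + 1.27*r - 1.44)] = (-(0.87*r + 5.33)*(4.72*r - 1.27)*(9.44*r - 2.54) + (12.3192*r + 22.9478)*(2.36*r^2 - 1.27*r + 1.44))/(2.36*r^2 - 1.27*r + 1.44)^3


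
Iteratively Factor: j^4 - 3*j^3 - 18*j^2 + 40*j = (j - 2)*(j^3 - j^2 - 20*j) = j*(j - 2)*(j^2 - j - 20) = j*(j - 2)*(j + 4)*(j - 5)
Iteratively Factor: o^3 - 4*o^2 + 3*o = (o)*(o^2 - 4*o + 3) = o*(o - 3)*(o - 1)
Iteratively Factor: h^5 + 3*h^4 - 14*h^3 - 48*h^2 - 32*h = (h + 4)*(h^4 - h^3 - 10*h^2 - 8*h) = (h - 4)*(h + 4)*(h^3 + 3*h^2 + 2*h) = (h - 4)*(h + 2)*(h + 4)*(h^2 + h) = h*(h - 4)*(h + 2)*(h + 4)*(h + 1)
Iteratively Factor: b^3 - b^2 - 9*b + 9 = (b - 3)*(b^2 + 2*b - 3) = (b - 3)*(b + 3)*(b - 1)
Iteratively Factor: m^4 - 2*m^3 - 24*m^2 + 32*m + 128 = (m + 4)*(m^3 - 6*m^2 + 32) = (m - 4)*(m + 4)*(m^2 - 2*m - 8) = (m - 4)*(m + 2)*(m + 4)*(m - 4)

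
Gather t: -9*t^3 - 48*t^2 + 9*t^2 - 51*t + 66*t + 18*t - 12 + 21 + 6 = -9*t^3 - 39*t^2 + 33*t + 15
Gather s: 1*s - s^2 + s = -s^2 + 2*s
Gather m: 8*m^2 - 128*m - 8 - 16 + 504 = 8*m^2 - 128*m + 480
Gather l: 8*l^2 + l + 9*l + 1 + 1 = 8*l^2 + 10*l + 2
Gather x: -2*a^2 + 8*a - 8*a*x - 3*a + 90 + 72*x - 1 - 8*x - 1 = -2*a^2 + 5*a + x*(64 - 8*a) + 88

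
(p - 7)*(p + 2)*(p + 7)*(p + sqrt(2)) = p^4 + sqrt(2)*p^3 + 2*p^3 - 49*p^2 + 2*sqrt(2)*p^2 - 98*p - 49*sqrt(2)*p - 98*sqrt(2)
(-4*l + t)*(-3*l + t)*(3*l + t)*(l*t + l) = 36*l^4*t + 36*l^4 - 9*l^3*t^2 - 9*l^3*t - 4*l^2*t^3 - 4*l^2*t^2 + l*t^4 + l*t^3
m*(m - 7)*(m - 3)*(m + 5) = m^4 - 5*m^3 - 29*m^2 + 105*m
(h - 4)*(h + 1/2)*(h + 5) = h^3 + 3*h^2/2 - 39*h/2 - 10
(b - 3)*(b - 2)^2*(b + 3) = b^4 - 4*b^3 - 5*b^2 + 36*b - 36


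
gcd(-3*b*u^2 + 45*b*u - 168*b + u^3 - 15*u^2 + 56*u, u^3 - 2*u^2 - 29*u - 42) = u - 7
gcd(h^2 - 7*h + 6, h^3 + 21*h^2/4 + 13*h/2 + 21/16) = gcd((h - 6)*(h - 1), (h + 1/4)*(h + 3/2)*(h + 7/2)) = 1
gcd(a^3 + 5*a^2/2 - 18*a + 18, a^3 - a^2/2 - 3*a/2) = a - 3/2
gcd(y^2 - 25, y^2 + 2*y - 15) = y + 5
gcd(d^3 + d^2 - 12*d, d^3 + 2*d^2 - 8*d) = d^2 + 4*d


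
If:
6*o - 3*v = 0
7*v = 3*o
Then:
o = 0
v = 0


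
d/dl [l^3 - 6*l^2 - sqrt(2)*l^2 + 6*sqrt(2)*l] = 3*l^2 - 12*l - 2*sqrt(2)*l + 6*sqrt(2)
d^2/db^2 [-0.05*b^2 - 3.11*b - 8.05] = -0.100000000000000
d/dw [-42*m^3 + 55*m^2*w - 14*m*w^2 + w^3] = 55*m^2 - 28*m*w + 3*w^2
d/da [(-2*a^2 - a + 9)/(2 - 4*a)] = (4*a^2 - 4*a + 17)/(2*(4*a^2 - 4*a + 1))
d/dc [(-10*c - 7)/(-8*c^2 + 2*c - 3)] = 4*(-20*c^2 - 28*c + 11)/(64*c^4 - 32*c^3 + 52*c^2 - 12*c + 9)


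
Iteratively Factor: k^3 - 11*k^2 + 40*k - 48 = (k - 3)*(k^2 - 8*k + 16) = (k - 4)*(k - 3)*(k - 4)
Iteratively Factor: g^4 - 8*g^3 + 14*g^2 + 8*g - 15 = (g - 5)*(g^3 - 3*g^2 - g + 3) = (g - 5)*(g - 3)*(g^2 - 1) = (g - 5)*(g - 3)*(g + 1)*(g - 1)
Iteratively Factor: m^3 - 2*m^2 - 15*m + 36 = (m - 3)*(m^2 + m - 12) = (m - 3)^2*(m + 4)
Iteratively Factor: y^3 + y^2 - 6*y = (y - 2)*(y^2 + 3*y) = (y - 2)*(y + 3)*(y)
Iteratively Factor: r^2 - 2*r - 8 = (r - 4)*(r + 2)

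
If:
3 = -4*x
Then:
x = -3/4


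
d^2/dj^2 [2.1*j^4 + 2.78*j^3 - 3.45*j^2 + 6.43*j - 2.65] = 25.2*j^2 + 16.68*j - 6.9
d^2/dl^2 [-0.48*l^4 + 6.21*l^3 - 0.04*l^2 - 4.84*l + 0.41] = -5.76*l^2 + 37.26*l - 0.08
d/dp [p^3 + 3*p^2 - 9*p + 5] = 3*p^2 + 6*p - 9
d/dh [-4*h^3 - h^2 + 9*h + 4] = -12*h^2 - 2*h + 9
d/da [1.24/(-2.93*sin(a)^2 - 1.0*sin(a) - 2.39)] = (7.2664*sin(a) + 1.24)*cos(a)/(2.93*sin(a)^2 + 1.0*sin(a) + 2.39)^2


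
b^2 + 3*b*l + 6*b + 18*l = (b + 6)*(b + 3*l)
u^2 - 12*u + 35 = (u - 7)*(u - 5)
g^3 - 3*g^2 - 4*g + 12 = (g - 3)*(g - 2)*(g + 2)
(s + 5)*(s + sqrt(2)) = s^2 + sqrt(2)*s + 5*s + 5*sqrt(2)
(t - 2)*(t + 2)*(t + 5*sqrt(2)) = t^3 + 5*sqrt(2)*t^2 - 4*t - 20*sqrt(2)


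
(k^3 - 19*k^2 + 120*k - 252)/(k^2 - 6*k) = k - 13 + 42/k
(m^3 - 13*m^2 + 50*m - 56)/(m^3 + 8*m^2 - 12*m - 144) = (m^2 - 9*m + 14)/(m^2 + 12*m + 36)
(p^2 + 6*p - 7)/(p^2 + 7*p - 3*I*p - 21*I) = (p - 1)/(p - 3*I)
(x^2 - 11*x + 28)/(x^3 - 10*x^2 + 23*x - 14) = (x - 4)/(x^2 - 3*x + 2)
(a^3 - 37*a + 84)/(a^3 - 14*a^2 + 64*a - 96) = (a^2 + 4*a - 21)/(a^2 - 10*a + 24)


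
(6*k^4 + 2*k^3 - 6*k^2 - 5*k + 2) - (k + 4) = 6*k^4 + 2*k^3 - 6*k^2 - 6*k - 2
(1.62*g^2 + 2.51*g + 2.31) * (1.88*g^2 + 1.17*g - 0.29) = 3.0456*g^4 + 6.6142*g^3 + 6.8097*g^2 + 1.9748*g - 0.6699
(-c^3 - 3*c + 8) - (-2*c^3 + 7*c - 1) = c^3 - 10*c + 9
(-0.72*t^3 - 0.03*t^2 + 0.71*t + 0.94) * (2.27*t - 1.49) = -1.6344*t^4 + 1.0047*t^3 + 1.6564*t^2 + 1.0759*t - 1.4006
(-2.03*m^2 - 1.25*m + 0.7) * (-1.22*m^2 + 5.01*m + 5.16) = 2.4766*m^4 - 8.6453*m^3 - 17.5913*m^2 - 2.943*m + 3.612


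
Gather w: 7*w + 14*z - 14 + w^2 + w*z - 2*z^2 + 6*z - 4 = w^2 + w*(z + 7) - 2*z^2 + 20*z - 18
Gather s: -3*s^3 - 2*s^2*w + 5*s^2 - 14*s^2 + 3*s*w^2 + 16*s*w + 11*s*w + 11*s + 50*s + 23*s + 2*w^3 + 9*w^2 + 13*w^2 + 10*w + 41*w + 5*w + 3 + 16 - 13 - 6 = -3*s^3 + s^2*(-2*w - 9) + s*(3*w^2 + 27*w + 84) + 2*w^3 + 22*w^2 + 56*w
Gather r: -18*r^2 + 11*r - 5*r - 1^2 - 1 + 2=-18*r^2 + 6*r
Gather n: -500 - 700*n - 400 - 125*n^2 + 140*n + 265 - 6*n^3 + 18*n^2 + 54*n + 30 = -6*n^3 - 107*n^2 - 506*n - 605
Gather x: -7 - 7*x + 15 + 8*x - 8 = x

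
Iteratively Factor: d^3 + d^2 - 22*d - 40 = (d + 2)*(d^2 - d - 20) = (d - 5)*(d + 2)*(d + 4)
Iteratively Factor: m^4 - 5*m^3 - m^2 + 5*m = (m + 1)*(m^3 - 6*m^2 + 5*m) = (m - 1)*(m + 1)*(m^2 - 5*m) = m*(m - 1)*(m + 1)*(m - 5)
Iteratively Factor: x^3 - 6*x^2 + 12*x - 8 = (x - 2)*(x^2 - 4*x + 4) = (x - 2)^2*(x - 2)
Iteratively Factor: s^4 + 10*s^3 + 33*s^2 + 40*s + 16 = (s + 4)*(s^3 + 6*s^2 + 9*s + 4) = (s + 4)^2*(s^2 + 2*s + 1) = (s + 1)*(s + 4)^2*(s + 1)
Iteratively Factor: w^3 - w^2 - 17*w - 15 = (w - 5)*(w^2 + 4*w + 3) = (w - 5)*(w + 3)*(w + 1)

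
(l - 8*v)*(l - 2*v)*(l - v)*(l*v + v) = l^4*v - 11*l^3*v^2 + l^3*v + 26*l^2*v^3 - 11*l^2*v^2 - 16*l*v^4 + 26*l*v^3 - 16*v^4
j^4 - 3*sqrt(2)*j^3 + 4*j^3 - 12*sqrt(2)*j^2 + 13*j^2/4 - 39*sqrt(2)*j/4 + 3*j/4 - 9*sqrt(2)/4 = (j + 1/2)^2*(j + 3)*(j - 3*sqrt(2))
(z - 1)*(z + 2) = z^2 + z - 2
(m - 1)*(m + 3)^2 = m^3 + 5*m^2 + 3*m - 9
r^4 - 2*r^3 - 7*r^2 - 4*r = r*(r - 4)*(r + 1)^2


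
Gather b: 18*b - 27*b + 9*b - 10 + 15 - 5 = 0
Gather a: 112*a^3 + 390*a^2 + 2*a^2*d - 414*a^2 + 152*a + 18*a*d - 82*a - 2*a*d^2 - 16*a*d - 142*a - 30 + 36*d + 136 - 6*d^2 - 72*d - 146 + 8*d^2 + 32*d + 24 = 112*a^3 + a^2*(2*d - 24) + a*(-2*d^2 + 2*d - 72) + 2*d^2 - 4*d - 16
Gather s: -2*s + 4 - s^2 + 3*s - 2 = -s^2 + s + 2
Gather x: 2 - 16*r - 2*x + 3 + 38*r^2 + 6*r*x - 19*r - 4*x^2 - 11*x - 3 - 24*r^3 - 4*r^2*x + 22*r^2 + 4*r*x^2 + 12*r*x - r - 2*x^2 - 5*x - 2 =-24*r^3 + 60*r^2 - 36*r + x^2*(4*r - 6) + x*(-4*r^2 + 18*r - 18)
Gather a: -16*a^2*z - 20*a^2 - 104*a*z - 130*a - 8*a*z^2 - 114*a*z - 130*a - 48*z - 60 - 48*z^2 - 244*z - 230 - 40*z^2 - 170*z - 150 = a^2*(-16*z - 20) + a*(-8*z^2 - 218*z - 260) - 88*z^2 - 462*z - 440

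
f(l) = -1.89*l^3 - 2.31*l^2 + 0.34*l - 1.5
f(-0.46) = -1.96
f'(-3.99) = -71.49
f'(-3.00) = -36.83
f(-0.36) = -1.83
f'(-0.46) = 1.27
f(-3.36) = 42.97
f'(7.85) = -385.33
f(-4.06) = 85.53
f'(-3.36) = -48.15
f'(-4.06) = -74.36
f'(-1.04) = -0.99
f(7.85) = -1055.44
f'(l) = -5.67*l^2 - 4.62*l + 0.34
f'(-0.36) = 1.27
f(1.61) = -14.83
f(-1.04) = -2.23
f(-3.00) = 27.72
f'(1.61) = -21.80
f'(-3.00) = -36.83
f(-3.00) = 27.72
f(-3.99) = 80.42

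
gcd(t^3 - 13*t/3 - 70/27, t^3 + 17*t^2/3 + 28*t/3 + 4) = t + 2/3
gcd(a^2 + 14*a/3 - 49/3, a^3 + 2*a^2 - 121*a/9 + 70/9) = a - 7/3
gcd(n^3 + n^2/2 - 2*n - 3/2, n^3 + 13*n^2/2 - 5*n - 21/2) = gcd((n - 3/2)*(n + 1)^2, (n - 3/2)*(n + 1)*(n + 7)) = n^2 - n/2 - 3/2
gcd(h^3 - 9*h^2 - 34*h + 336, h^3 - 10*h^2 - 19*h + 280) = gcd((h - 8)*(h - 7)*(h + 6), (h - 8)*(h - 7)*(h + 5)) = h^2 - 15*h + 56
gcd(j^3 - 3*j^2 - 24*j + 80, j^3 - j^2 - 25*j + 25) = j + 5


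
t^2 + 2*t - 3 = (t - 1)*(t + 3)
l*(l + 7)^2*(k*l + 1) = k*l^4 + 14*k*l^3 + 49*k*l^2 + l^3 + 14*l^2 + 49*l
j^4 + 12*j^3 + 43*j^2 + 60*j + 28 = (j + 1)*(j + 2)^2*(j + 7)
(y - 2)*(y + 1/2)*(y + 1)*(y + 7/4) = y^4 + 5*y^3/4 - 27*y^2/8 - 43*y/8 - 7/4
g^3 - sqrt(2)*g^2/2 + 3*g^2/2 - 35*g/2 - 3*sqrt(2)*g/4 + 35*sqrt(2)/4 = (g - 7/2)*(g + 5)*(g - sqrt(2)/2)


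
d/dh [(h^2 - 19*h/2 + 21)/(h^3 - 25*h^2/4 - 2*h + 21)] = 2*(-8*h^2 + 56*h - 35)/(16*h^4 - 8*h^3 - 111*h^2 + 28*h + 196)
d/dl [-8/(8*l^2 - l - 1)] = 8*(16*l - 1)/(-8*l^2 + l + 1)^2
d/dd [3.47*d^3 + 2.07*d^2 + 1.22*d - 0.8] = 10.41*d^2 + 4.14*d + 1.22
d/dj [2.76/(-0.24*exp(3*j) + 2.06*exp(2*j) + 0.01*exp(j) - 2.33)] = (1.9872*exp(2*j) - 11.3712*exp(j) - 0.0276)*exp(j)/(0.24*exp(3*j) - 2.06*exp(2*j) - 0.01*exp(j) + 2.33)^2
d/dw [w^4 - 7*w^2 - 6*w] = 4*w^3 - 14*w - 6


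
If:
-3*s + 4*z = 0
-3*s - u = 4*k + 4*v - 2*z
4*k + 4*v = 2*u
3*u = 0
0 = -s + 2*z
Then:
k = -v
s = 0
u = 0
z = 0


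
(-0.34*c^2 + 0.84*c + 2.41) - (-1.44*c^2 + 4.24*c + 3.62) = 1.1*c^2 - 3.4*c - 1.21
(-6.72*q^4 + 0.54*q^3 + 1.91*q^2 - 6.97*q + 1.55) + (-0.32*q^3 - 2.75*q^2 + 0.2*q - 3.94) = -6.72*q^4 + 0.22*q^3 - 0.84*q^2 - 6.77*q - 2.39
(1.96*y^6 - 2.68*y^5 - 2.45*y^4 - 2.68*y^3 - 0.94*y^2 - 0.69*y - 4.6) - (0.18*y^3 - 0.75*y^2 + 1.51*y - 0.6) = 1.96*y^6 - 2.68*y^5 - 2.45*y^4 - 2.86*y^3 - 0.19*y^2 - 2.2*y - 4.0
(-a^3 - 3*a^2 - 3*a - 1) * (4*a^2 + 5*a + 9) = -4*a^5 - 17*a^4 - 36*a^3 - 46*a^2 - 32*a - 9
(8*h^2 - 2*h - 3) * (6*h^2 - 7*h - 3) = 48*h^4 - 68*h^3 - 28*h^2 + 27*h + 9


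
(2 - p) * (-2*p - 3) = 2*p^2 - p - 6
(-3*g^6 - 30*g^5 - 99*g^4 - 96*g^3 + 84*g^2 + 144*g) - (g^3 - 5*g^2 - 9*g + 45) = -3*g^6 - 30*g^5 - 99*g^4 - 97*g^3 + 89*g^2 + 153*g - 45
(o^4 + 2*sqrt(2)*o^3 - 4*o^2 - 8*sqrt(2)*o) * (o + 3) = o^5 + 2*sqrt(2)*o^4 + 3*o^4 - 4*o^3 + 6*sqrt(2)*o^3 - 12*o^2 - 8*sqrt(2)*o^2 - 24*sqrt(2)*o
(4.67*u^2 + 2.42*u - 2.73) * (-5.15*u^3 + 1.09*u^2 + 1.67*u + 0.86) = -24.0505*u^5 - 7.3727*u^4 + 24.4962*u^3 + 5.0819*u^2 - 2.4779*u - 2.3478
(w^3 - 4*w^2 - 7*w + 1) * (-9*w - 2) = -9*w^4 + 34*w^3 + 71*w^2 + 5*w - 2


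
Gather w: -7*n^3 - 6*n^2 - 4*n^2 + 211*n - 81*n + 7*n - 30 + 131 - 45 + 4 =-7*n^3 - 10*n^2 + 137*n + 60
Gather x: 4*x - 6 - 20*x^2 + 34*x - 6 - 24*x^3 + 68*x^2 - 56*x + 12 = -24*x^3 + 48*x^2 - 18*x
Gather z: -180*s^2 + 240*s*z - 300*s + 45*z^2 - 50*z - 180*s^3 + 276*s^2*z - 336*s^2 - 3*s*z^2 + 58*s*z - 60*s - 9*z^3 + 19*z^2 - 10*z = -180*s^3 - 516*s^2 - 360*s - 9*z^3 + z^2*(64 - 3*s) + z*(276*s^2 + 298*s - 60)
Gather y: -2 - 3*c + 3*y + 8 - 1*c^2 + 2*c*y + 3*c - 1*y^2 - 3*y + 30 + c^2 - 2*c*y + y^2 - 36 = 0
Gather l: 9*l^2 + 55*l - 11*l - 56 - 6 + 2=9*l^2 + 44*l - 60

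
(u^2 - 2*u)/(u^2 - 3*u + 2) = u/(u - 1)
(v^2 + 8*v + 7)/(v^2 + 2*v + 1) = (v + 7)/(v + 1)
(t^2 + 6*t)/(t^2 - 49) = t*(t + 6)/(t^2 - 49)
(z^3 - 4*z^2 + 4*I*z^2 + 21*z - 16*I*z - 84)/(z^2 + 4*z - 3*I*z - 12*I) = (z^2 + z*(-4 + 7*I) - 28*I)/(z + 4)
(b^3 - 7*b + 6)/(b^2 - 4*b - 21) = (b^2 - 3*b + 2)/(b - 7)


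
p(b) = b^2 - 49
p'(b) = 2*b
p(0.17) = -48.97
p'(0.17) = 0.34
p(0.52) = -48.73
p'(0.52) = 1.04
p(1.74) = -45.97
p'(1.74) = 3.48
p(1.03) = -47.94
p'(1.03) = 2.06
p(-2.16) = -44.33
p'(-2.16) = -4.32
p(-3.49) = -36.82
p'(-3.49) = -6.98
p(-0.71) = -48.50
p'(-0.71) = -1.42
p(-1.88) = -45.47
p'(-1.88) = -3.76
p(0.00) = -49.00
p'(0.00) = 0.00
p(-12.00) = 95.00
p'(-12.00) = -24.00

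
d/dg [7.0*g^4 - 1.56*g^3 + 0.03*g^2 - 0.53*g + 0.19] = 28.0*g^3 - 4.68*g^2 + 0.06*g - 0.53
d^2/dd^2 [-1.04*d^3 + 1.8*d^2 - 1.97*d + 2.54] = 3.6 - 6.24*d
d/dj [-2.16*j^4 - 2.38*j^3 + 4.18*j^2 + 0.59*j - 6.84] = -8.64*j^3 - 7.14*j^2 + 8.36*j + 0.59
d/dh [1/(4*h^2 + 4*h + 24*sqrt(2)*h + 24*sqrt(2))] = (-2*h - 6*sqrt(2) - 1)/(4*(h^2 + h + 6*sqrt(2)*h + 6*sqrt(2))^2)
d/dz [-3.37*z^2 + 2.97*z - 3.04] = 2.97 - 6.74*z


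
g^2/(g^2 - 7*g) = g/(g - 7)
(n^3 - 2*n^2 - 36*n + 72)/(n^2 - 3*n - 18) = (n^2 + 4*n - 12)/(n + 3)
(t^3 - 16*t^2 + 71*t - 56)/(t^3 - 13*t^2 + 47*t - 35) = (t - 8)/(t - 5)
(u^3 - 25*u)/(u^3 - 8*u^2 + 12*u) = (u^2 - 25)/(u^2 - 8*u + 12)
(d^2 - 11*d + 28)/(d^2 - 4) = (d^2 - 11*d + 28)/(d^2 - 4)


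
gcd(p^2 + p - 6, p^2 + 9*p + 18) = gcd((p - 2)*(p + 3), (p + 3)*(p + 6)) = p + 3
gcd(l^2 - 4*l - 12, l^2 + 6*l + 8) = l + 2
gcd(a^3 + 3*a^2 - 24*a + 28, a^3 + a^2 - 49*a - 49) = a + 7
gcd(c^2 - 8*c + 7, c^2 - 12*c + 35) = c - 7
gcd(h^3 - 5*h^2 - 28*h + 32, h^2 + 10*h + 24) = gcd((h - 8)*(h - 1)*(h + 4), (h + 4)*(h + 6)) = h + 4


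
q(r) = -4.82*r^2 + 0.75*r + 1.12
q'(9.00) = -86.01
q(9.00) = -382.55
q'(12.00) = -114.93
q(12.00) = -683.96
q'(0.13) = -0.50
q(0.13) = 1.14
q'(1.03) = -9.18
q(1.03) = -3.22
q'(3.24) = -30.48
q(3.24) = -47.05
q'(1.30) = -11.78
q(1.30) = -6.05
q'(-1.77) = 17.81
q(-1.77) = -15.31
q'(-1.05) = 10.87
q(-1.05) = -4.98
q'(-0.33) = 3.93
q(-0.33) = 0.35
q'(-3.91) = 38.44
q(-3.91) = -75.50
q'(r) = 0.75 - 9.64*r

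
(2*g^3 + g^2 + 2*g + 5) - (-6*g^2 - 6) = 2*g^3 + 7*g^2 + 2*g + 11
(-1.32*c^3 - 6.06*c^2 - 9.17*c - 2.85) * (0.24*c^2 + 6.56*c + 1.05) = -0.3168*c^5 - 10.1136*c^4 - 43.3404*c^3 - 67.2022*c^2 - 28.3245*c - 2.9925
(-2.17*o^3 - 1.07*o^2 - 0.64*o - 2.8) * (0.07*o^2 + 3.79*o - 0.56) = -0.1519*o^5 - 8.2992*o^4 - 2.8849*o^3 - 2.0224*o^2 - 10.2536*o + 1.568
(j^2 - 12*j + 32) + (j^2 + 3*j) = 2*j^2 - 9*j + 32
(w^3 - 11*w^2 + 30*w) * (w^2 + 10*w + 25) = w^5 - w^4 - 55*w^3 + 25*w^2 + 750*w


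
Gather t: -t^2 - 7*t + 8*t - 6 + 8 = -t^2 + t + 2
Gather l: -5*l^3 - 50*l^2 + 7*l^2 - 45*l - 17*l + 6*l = -5*l^3 - 43*l^2 - 56*l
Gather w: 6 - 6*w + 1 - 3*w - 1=6 - 9*w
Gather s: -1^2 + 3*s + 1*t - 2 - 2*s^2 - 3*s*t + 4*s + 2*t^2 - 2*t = -2*s^2 + s*(7 - 3*t) + 2*t^2 - t - 3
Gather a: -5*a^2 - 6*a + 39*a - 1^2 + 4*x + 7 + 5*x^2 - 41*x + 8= -5*a^2 + 33*a + 5*x^2 - 37*x + 14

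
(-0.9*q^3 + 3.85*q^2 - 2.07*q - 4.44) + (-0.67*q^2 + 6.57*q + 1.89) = -0.9*q^3 + 3.18*q^2 + 4.5*q - 2.55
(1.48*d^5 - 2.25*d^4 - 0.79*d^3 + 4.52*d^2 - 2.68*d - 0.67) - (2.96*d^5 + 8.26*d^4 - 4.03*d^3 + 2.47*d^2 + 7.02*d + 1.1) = -1.48*d^5 - 10.51*d^4 + 3.24*d^3 + 2.05*d^2 - 9.7*d - 1.77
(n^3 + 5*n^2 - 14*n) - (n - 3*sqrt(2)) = n^3 + 5*n^2 - 15*n + 3*sqrt(2)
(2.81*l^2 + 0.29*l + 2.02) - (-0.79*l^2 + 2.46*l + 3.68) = 3.6*l^2 - 2.17*l - 1.66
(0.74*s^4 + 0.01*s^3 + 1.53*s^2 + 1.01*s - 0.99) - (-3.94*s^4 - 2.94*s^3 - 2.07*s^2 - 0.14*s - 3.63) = 4.68*s^4 + 2.95*s^3 + 3.6*s^2 + 1.15*s + 2.64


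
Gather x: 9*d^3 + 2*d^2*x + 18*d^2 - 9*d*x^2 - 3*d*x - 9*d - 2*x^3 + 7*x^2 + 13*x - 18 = 9*d^3 + 18*d^2 - 9*d - 2*x^3 + x^2*(7 - 9*d) + x*(2*d^2 - 3*d + 13) - 18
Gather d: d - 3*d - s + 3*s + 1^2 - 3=-2*d + 2*s - 2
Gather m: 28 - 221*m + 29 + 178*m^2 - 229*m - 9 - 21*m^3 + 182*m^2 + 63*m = -21*m^3 + 360*m^2 - 387*m + 48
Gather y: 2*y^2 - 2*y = 2*y^2 - 2*y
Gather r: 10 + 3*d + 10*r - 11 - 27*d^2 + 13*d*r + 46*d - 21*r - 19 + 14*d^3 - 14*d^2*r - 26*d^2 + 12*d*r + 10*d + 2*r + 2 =14*d^3 - 53*d^2 + 59*d + r*(-14*d^2 + 25*d - 9) - 18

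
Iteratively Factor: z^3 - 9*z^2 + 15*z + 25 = (z - 5)*(z^2 - 4*z - 5) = (z - 5)^2*(z + 1)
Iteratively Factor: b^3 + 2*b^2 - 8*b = (b)*(b^2 + 2*b - 8) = b*(b + 4)*(b - 2)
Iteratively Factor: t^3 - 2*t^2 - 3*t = (t - 3)*(t^2 + t) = t*(t - 3)*(t + 1)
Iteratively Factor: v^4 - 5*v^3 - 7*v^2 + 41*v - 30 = (v - 5)*(v^3 - 7*v + 6) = (v - 5)*(v + 3)*(v^2 - 3*v + 2) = (v - 5)*(v - 1)*(v + 3)*(v - 2)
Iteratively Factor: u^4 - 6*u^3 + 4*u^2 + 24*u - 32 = (u - 2)*(u^3 - 4*u^2 - 4*u + 16) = (u - 2)^2*(u^2 - 2*u - 8) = (u - 4)*(u - 2)^2*(u + 2)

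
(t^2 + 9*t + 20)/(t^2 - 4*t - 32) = (t + 5)/(t - 8)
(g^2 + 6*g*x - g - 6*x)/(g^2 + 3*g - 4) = (g + 6*x)/(g + 4)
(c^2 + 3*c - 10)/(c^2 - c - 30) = (c - 2)/(c - 6)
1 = 1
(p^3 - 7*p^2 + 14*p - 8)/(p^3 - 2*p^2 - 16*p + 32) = (p - 1)/(p + 4)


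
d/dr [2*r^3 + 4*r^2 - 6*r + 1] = 6*r^2 + 8*r - 6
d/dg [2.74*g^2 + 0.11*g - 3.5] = 5.48*g + 0.11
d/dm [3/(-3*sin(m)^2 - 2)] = 36*sin(2*m)/(7 - 3*cos(2*m))^2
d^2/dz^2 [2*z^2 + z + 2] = 4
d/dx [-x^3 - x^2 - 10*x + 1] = -3*x^2 - 2*x - 10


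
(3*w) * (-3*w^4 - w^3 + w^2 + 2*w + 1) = -9*w^5 - 3*w^4 + 3*w^3 + 6*w^2 + 3*w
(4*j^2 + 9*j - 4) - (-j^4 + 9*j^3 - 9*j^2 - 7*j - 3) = j^4 - 9*j^3 + 13*j^2 + 16*j - 1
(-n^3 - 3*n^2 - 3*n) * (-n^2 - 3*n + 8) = n^5 + 6*n^4 + 4*n^3 - 15*n^2 - 24*n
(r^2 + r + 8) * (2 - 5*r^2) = -5*r^4 - 5*r^3 - 38*r^2 + 2*r + 16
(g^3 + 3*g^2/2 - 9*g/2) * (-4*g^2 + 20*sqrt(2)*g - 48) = -4*g^5 - 6*g^4 + 20*sqrt(2)*g^4 - 30*g^3 + 30*sqrt(2)*g^3 - 90*sqrt(2)*g^2 - 72*g^2 + 216*g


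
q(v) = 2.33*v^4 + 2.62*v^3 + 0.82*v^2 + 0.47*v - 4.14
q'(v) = 9.32*v^3 + 7.86*v^2 + 1.64*v + 0.47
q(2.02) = 60.54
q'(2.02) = 112.67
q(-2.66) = 67.75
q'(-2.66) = -123.69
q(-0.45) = -4.33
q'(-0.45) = 0.47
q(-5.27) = 1429.89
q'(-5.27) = -1153.98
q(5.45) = 2502.52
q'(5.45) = 1751.58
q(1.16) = 5.82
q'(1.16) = 27.50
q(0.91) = 0.54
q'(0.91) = 15.49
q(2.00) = 58.32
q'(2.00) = 109.75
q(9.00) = 17263.62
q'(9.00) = 7446.17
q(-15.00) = 109287.06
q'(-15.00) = -29710.63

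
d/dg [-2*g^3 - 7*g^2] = 2*g*(-3*g - 7)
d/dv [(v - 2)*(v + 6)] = 2*v + 4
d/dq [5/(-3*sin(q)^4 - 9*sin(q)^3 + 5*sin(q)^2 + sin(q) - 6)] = 5*(12*sin(q)^3 + 27*sin(q)^2 - 10*sin(q) - 1)*cos(q)/(3*sin(q)^4 + 9*sin(q)^3 - 5*sin(q)^2 - sin(q) + 6)^2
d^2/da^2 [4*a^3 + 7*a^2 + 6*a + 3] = 24*a + 14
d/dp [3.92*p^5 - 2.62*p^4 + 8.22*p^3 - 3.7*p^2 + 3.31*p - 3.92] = 19.6*p^4 - 10.48*p^3 + 24.66*p^2 - 7.4*p + 3.31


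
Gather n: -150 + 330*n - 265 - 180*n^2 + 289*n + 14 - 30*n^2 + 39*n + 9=-210*n^2 + 658*n - 392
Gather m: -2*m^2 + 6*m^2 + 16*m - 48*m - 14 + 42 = 4*m^2 - 32*m + 28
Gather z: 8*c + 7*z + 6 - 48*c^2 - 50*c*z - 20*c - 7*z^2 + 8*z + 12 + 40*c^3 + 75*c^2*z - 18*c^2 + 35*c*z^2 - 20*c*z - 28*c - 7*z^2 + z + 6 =40*c^3 - 66*c^2 - 40*c + z^2*(35*c - 14) + z*(75*c^2 - 70*c + 16) + 24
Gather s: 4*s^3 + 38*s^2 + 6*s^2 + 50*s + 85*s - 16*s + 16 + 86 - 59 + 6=4*s^3 + 44*s^2 + 119*s + 49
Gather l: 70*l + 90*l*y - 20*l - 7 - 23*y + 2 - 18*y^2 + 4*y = l*(90*y + 50) - 18*y^2 - 19*y - 5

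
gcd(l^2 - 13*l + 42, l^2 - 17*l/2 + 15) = l - 6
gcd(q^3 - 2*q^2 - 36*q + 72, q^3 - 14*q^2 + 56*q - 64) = q - 2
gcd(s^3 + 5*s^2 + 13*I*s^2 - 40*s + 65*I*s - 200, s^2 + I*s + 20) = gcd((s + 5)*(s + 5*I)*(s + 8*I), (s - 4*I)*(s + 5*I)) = s + 5*I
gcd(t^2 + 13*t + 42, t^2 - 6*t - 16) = 1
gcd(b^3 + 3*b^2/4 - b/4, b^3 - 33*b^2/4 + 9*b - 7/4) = b - 1/4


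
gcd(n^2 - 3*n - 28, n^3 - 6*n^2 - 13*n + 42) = n - 7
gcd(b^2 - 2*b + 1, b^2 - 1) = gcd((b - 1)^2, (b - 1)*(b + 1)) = b - 1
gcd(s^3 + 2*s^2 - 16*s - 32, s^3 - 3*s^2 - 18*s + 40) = s + 4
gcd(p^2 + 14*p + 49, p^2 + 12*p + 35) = p + 7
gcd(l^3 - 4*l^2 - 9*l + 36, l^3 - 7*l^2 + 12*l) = l^2 - 7*l + 12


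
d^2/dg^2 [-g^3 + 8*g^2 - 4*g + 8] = 16 - 6*g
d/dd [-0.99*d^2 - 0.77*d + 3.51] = -1.98*d - 0.77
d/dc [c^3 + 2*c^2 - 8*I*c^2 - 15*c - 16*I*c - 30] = 3*c^2 + c*(4 - 16*I) - 15 - 16*I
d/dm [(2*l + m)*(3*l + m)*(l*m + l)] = l*(6*l^2 + 10*l*m + 5*l + 3*m^2 + 2*m)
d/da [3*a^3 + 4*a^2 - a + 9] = 9*a^2 + 8*a - 1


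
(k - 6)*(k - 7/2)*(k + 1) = k^3 - 17*k^2/2 + 23*k/2 + 21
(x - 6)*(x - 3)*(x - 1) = x^3 - 10*x^2 + 27*x - 18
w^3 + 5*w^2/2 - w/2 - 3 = (w - 1)*(w + 3/2)*(w + 2)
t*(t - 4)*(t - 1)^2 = t^4 - 6*t^3 + 9*t^2 - 4*t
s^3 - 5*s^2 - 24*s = s*(s - 8)*(s + 3)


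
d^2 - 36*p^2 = (d - 6*p)*(d + 6*p)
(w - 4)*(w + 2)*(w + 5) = w^3 + 3*w^2 - 18*w - 40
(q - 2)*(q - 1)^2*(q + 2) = q^4 - 2*q^3 - 3*q^2 + 8*q - 4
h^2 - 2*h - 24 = (h - 6)*(h + 4)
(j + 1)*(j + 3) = j^2 + 4*j + 3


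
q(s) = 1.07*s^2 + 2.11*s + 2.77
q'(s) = 2.14*s + 2.11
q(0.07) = 2.92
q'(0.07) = 2.26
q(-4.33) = 13.70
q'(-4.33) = -7.16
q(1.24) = 7.03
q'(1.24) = 4.76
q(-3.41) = 8.02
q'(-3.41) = -5.19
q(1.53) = 8.50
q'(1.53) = 5.38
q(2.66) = 15.95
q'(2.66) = 7.80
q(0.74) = 4.92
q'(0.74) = 3.69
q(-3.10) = 6.51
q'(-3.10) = -4.52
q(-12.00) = 131.53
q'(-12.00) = -23.57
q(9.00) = 108.43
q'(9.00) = 21.37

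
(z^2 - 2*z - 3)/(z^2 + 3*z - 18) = (z + 1)/(z + 6)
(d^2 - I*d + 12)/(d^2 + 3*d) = (d^2 - I*d + 12)/(d*(d + 3))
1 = 1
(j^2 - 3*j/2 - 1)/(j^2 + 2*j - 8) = (j + 1/2)/(j + 4)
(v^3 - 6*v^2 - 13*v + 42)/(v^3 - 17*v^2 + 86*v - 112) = (v + 3)/(v - 8)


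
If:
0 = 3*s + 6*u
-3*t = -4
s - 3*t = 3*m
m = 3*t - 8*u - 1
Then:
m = -19/11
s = -13/11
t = 4/3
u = 13/22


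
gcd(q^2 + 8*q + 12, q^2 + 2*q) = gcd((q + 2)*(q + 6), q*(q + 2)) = q + 2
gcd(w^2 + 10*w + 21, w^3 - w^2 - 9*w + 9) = w + 3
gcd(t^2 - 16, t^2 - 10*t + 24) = t - 4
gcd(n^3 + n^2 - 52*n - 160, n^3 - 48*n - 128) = n^2 - 4*n - 32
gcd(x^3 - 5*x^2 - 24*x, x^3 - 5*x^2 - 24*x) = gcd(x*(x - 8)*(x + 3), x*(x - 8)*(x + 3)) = x^3 - 5*x^2 - 24*x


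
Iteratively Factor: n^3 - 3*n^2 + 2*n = (n - 2)*(n^2 - n) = n*(n - 2)*(n - 1)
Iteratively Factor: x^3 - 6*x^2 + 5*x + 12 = (x - 4)*(x^2 - 2*x - 3) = (x - 4)*(x - 3)*(x + 1)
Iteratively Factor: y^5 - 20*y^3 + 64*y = (y - 4)*(y^4 + 4*y^3 - 4*y^2 - 16*y) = (y - 4)*(y + 4)*(y^3 - 4*y) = (y - 4)*(y + 2)*(y + 4)*(y^2 - 2*y) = (y - 4)*(y - 2)*(y + 2)*(y + 4)*(y)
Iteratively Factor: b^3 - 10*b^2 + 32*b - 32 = (b - 2)*(b^2 - 8*b + 16) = (b - 4)*(b - 2)*(b - 4)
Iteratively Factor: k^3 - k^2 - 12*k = (k + 3)*(k^2 - 4*k) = k*(k + 3)*(k - 4)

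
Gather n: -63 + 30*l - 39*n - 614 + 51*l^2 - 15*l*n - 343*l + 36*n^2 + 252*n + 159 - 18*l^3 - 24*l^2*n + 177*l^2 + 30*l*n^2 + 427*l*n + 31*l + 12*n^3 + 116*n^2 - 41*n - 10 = -18*l^3 + 228*l^2 - 282*l + 12*n^3 + n^2*(30*l + 152) + n*(-24*l^2 + 412*l + 172) - 528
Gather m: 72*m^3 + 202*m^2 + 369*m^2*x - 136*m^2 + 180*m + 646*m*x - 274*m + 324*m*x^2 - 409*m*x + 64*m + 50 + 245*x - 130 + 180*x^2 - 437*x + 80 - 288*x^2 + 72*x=72*m^3 + m^2*(369*x + 66) + m*(324*x^2 + 237*x - 30) - 108*x^2 - 120*x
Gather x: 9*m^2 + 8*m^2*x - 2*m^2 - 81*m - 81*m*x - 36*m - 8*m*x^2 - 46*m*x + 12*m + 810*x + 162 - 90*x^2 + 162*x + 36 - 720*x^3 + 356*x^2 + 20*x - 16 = 7*m^2 - 105*m - 720*x^3 + x^2*(266 - 8*m) + x*(8*m^2 - 127*m + 992) + 182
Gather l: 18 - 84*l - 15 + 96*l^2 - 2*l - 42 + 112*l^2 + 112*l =208*l^2 + 26*l - 39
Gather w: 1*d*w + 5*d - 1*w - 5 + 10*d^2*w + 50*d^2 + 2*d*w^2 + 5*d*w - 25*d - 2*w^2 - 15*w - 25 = 50*d^2 - 20*d + w^2*(2*d - 2) + w*(10*d^2 + 6*d - 16) - 30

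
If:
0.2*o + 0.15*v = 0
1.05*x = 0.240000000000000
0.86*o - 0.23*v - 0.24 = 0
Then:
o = 0.21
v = -0.27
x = 0.23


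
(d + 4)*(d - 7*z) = d^2 - 7*d*z + 4*d - 28*z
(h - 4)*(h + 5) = h^2 + h - 20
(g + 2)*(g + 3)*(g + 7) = g^3 + 12*g^2 + 41*g + 42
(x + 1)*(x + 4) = x^2 + 5*x + 4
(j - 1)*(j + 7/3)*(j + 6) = j^3 + 22*j^2/3 + 17*j/3 - 14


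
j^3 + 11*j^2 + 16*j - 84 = (j - 2)*(j + 6)*(j + 7)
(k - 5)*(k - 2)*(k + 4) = k^3 - 3*k^2 - 18*k + 40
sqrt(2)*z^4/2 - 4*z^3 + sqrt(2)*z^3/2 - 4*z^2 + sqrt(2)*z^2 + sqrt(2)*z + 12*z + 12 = (z - 3*sqrt(2))*(z - 2*sqrt(2))*(z + sqrt(2))*(sqrt(2)*z/2 + sqrt(2)/2)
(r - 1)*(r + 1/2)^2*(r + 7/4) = r^4 + 7*r^3/4 - 3*r^2/4 - 25*r/16 - 7/16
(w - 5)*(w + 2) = w^2 - 3*w - 10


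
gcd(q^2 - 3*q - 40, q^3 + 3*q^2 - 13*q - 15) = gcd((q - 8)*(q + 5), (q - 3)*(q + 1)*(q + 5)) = q + 5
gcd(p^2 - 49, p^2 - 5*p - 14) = p - 7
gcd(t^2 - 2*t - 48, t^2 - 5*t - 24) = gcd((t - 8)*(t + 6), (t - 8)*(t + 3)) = t - 8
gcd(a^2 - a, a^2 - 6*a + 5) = a - 1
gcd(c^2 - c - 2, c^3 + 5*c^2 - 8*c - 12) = c^2 - c - 2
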